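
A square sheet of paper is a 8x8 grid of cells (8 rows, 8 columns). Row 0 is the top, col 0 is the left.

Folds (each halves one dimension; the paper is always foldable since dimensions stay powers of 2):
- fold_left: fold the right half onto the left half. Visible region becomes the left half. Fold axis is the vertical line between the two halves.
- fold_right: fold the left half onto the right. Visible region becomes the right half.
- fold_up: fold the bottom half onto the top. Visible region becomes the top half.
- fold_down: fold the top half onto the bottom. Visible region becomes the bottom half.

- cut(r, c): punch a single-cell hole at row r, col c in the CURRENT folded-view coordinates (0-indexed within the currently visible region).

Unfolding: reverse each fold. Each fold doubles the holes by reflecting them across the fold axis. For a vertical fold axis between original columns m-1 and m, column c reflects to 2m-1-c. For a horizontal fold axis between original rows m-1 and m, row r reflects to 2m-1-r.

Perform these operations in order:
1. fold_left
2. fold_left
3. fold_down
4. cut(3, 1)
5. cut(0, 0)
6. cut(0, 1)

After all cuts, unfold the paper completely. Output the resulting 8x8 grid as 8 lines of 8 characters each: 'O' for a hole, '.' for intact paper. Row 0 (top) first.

Answer: .OO..OO.
........
........
OOOOOOOO
OOOOOOOO
........
........
.OO..OO.

Derivation:
Op 1 fold_left: fold axis v@4; visible region now rows[0,8) x cols[0,4) = 8x4
Op 2 fold_left: fold axis v@2; visible region now rows[0,8) x cols[0,2) = 8x2
Op 3 fold_down: fold axis h@4; visible region now rows[4,8) x cols[0,2) = 4x2
Op 4 cut(3, 1): punch at orig (7,1); cuts so far [(7, 1)]; region rows[4,8) x cols[0,2) = 4x2
Op 5 cut(0, 0): punch at orig (4,0); cuts so far [(4, 0), (7, 1)]; region rows[4,8) x cols[0,2) = 4x2
Op 6 cut(0, 1): punch at orig (4,1); cuts so far [(4, 0), (4, 1), (7, 1)]; region rows[4,8) x cols[0,2) = 4x2
Unfold 1 (reflect across h@4): 6 holes -> [(0, 1), (3, 0), (3, 1), (4, 0), (4, 1), (7, 1)]
Unfold 2 (reflect across v@2): 12 holes -> [(0, 1), (0, 2), (3, 0), (3, 1), (3, 2), (3, 3), (4, 0), (4, 1), (4, 2), (4, 3), (7, 1), (7, 2)]
Unfold 3 (reflect across v@4): 24 holes -> [(0, 1), (0, 2), (0, 5), (0, 6), (3, 0), (3, 1), (3, 2), (3, 3), (3, 4), (3, 5), (3, 6), (3, 7), (4, 0), (4, 1), (4, 2), (4, 3), (4, 4), (4, 5), (4, 6), (4, 7), (7, 1), (7, 2), (7, 5), (7, 6)]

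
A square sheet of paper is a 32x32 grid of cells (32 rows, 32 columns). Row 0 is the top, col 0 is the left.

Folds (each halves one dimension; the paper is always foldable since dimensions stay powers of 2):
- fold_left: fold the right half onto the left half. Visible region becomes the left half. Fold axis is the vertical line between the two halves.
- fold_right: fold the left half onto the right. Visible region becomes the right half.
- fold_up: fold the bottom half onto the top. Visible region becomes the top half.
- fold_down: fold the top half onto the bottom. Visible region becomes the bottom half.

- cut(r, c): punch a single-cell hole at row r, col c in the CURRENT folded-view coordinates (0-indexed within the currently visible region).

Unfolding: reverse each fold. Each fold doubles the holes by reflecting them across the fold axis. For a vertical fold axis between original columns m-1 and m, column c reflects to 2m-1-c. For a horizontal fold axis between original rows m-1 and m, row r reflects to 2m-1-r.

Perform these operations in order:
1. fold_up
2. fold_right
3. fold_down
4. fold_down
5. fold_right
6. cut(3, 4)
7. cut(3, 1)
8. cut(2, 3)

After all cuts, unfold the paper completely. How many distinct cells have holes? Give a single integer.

Answer: 96

Derivation:
Op 1 fold_up: fold axis h@16; visible region now rows[0,16) x cols[0,32) = 16x32
Op 2 fold_right: fold axis v@16; visible region now rows[0,16) x cols[16,32) = 16x16
Op 3 fold_down: fold axis h@8; visible region now rows[8,16) x cols[16,32) = 8x16
Op 4 fold_down: fold axis h@12; visible region now rows[12,16) x cols[16,32) = 4x16
Op 5 fold_right: fold axis v@24; visible region now rows[12,16) x cols[24,32) = 4x8
Op 6 cut(3, 4): punch at orig (15,28); cuts so far [(15, 28)]; region rows[12,16) x cols[24,32) = 4x8
Op 7 cut(3, 1): punch at orig (15,25); cuts so far [(15, 25), (15, 28)]; region rows[12,16) x cols[24,32) = 4x8
Op 8 cut(2, 3): punch at orig (14,27); cuts so far [(14, 27), (15, 25), (15, 28)]; region rows[12,16) x cols[24,32) = 4x8
Unfold 1 (reflect across v@24): 6 holes -> [(14, 20), (14, 27), (15, 19), (15, 22), (15, 25), (15, 28)]
Unfold 2 (reflect across h@12): 12 holes -> [(8, 19), (8, 22), (8, 25), (8, 28), (9, 20), (9, 27), (14, 20), (14, 27), (15, 19), (15, 22), (15, 25), (15, 28)]
Unfold 3 (reflect across h@8): 24 holes -> [(0, 19), (0, 22), (0, 25), (0, 28), (1, 20), (1, 27), (6, 20), (6, 27), (7, 19), (7, 22), (7, 25), (7, 28), (8, 19), (8, 22), (8, 25), (8, 28), (9, 20), (9, 27), (14, 20), (14, 27), (15, 19), (15, 22), (15, 25), (15, 28)]
Unfold 4 (reflect across v@16): 48 holes -> [(0, 3), (0, 6), (0, 9), (0, 12), (0, 19), (0, 22), (0, 25), (0, 28), (1, 4), (1, 11), (1, 20), (1, 27), (6, 4), (6, 11), (6, 20), (6, 27), (7, 3), (7, 6), (7, 9), (7, 12), (7, 19), (7, 22), (7, 25), (7, 28), (8, 3), (8, 6), (8, 9), (8, 12), (8, 19), (8, 22), (8, 25), (8, 28), (9, 4), (9, 11), (9, 20), (9, 27), (14, 4), (14, 11), (14, 20), (14, 27), (15, 3), (15, 6), (15, 9), (15, 12), (15, 19), (15, 22), (15, 25), (15, 28)]
Unfold 5 (reflect across h@16): 96 holes -> [(0, 3), (0, 6), (0, 9), (0, 12), (0, 19), (0, 22), (0, 25), (0, 28), (1, 4), (1, 11), (1, 20), (1, 27), (6, 4), (6, 11), (6, 20), (6, 27), (7, 3), (7, 6), (7, 9), (7, 12), (7, 19), (7, 22), (7, 25), (7, 28), (8, 3), (8, 6), (8, 9), (8, 12), (8, 19), (8, 22), (8, 25), (8, 28), (9, 4), (9, 11), (9, 20), (9, 27), (14, 4), (14, 11), (14, 20), (14, 27), (15, 3), (15, 6), (15, 9), (15, 12), (15, 19), (15, 22), (15, 25), (15, 28), (16, 3), (16, 6), (16, 9), (16, 12), (16, 19), (16, 22), (16, 25), (16, 28), (17, 4), (17, 11), (17, 20), (17, 27), (22, 4), (22, 11), (22, 20), (22, 27), (23, 3), (23, 6), (23, 9), (23, 12), (23, 19), (23, 22), (23, 25), (23, 28), (24, 3), (24, 6), (24, 9), (24, 12), (24, 19), (24, 22), (24, 25), (24, 28), (25, 4), (25, 11), (25, 20), (25, 27), (30, 4), (30, 11), (30, 20), (30, 27), (31, 3), (31, 6), (31, 9), (31, 12), (31, 19), (31, 22), (31, 25), (31, 28)]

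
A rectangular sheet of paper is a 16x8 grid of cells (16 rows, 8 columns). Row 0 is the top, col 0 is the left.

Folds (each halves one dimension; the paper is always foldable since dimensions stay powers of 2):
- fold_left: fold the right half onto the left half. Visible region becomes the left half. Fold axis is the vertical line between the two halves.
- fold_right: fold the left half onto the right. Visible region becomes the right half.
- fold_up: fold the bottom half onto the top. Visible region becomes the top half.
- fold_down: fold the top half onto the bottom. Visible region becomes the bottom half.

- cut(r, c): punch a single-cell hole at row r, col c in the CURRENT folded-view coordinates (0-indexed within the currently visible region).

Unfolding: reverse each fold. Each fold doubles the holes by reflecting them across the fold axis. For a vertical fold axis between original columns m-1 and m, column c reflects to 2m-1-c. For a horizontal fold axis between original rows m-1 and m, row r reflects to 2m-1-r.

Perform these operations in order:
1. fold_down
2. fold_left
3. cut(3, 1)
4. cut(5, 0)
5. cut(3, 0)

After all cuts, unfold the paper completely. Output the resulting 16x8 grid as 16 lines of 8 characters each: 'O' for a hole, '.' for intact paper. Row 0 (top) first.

Answer: ........
........
O......O
........
OO....OO
........
........
........
........
........
........
OO....OO
........
O......O
........
........

Derivation:
Op 1 fold_down: fold axis h@8; visible region now rows[8,16) x cols[0,8) = 8x8
Op 2 fold_left: fold axis v@4; visible region now rows[8,16) x cols[0,4) = 8x4
Op 3 cut(3, 1): punch at orig (11,1); cuts so far [(11, 1)]; region rows[8,16) x cols[0,4) = 8x4
Op 4 cut(5, 0): punch at orig (13,0); cuts so far [(11, 1), (13, 0)]; region rows[8,16) x cols[0,4) = 8x4
Op 5 cut(3, 0): punch at orig (11,0); cuts so far [(11, 0), (11, 1), (13, 0)]; region rows[8,16) x cols[0,4) = 8x4
Unfold 1 (reflect across v@4): 6 holes -> [(11, 0), (11, 1), (11, 6), (11, 7), (13, 0), (13, 7)]
Unfold 2 (reflect across h@8): 12 holes -> [(2, 0), (2, 7), (4, 0), (4, 1), (4, 6), (4, 7), (11, 0), (11, 1), (11, 6), (11, 7), (13, 0), (13, 7)]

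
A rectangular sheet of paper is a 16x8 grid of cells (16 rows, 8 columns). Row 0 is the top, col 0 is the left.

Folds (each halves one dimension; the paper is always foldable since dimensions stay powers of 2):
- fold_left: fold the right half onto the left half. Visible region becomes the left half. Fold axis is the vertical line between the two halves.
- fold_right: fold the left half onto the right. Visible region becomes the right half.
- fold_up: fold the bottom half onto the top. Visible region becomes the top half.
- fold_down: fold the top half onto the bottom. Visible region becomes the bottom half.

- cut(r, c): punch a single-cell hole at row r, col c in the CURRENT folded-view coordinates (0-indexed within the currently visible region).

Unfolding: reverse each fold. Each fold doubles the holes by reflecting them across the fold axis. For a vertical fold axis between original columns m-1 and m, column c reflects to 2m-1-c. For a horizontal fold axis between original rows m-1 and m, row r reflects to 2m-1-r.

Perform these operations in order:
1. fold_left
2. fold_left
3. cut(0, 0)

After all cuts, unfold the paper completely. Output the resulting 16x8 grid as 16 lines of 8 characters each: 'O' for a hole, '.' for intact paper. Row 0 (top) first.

Answer: O..OO..O
........
........
........
........
........
........
........
........
........
........
........
........
........
........
........

Derivation:
Op 1 fold_left: fold axis v@4; visible region now rows[0,16) x cols[0,4) = 16x4
Op 2 fold_left: fold axis v@2; visible region now rows[0,16) x cols[0,2) = 16x2
Op 3 cut(0, 0): punch at orig (0,0); cuts so far [(0, 0)]; region rows[0,16) x cols[0,2) = 16x2
Unfold 1 (reflect across v@2): 2 holes -> [(0, 0), (0, 3)]
Unfold 2 (reflect across v@4): 4 holes -> [(0, 0), (0, 3), (0, 4), (0, 7)]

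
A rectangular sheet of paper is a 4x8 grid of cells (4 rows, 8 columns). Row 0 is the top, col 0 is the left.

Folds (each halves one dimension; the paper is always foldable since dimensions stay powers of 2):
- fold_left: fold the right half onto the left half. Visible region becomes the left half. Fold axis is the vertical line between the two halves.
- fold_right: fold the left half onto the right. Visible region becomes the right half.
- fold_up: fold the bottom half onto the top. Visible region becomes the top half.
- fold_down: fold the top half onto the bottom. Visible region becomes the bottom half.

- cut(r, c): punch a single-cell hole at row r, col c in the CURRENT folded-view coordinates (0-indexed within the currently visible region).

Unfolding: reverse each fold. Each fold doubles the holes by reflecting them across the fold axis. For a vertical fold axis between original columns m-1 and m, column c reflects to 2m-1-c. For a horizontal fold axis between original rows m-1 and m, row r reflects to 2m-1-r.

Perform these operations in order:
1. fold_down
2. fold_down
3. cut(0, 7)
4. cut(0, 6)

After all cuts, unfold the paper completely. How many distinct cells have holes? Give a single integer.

Answer: 8

Derivation:
Op 1 fold_down: fold axis h@2; visible region now rows[2,4) x cols[0,8) = 2x8
Op 2 fold_down: fold axis h@3; visible region now rows[3,4) x cols[0,8) = 1x8
Op 3 cut(0, 7): punch at orig (3,7); cuts so far [(3, 7)]; region rows[3,4) x cols[0,8) = 1x8
Op 4 cut(0, 6): punch at orig (3,6); cuts so far [(3, 6), (3, 7)]; region rows[3,4) x cols[0,8) = 1x8
Unfold 1 (reflect across h@3): 4 holes -> [(2, 6), (2, 7), (3, 6), (3, 7)]
Unfold 2 (reflect across h@2): 8 holes -> [(0, 6), (0, 7), (1, 6), (1, 7), (2, 6), (2, 7), (3, 6), (3, 7)]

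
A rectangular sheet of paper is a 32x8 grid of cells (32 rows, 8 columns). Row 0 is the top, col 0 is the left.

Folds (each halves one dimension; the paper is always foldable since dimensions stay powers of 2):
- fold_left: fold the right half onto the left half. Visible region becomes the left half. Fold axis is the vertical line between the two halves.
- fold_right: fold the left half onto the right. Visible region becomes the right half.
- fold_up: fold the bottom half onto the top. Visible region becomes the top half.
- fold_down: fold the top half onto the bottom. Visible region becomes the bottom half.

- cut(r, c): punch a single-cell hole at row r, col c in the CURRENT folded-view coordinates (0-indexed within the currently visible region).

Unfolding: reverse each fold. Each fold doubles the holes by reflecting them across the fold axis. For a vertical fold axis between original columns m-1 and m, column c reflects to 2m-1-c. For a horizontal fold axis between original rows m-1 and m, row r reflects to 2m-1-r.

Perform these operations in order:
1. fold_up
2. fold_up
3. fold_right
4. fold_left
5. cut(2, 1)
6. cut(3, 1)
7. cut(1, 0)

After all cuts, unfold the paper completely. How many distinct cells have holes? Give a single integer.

Op 1 fold_up: fold axis h@16; visible region now rows[0,16) x cols[0,8) = 16x8
Op 2 fold_up: fold axis h@8; visible region now rows[0,8) x cols[0,8) = 8x8
Op 3 fold_right: fold axis v@4; visible region now rows[0,8) x cols[4,8) = 8x4
Op 4 fold_left: fold axis v@6; visible region now rows[0,8) x cols[4,6) = 8x2
Op 5 cut(2, 1): punch at orig (2,5); cuts so far [(2, 5)]; region rows[0,8) x cols[4,6) = 8x2
Op 6 cut(3, 1): punch at orig (3,5); cuts so far [(2, 5), (3, 5)]; region rows[0,8) x cols[4,6) = 8x2
Op 7 cut(1, 0): punch at orig (1,4); cuts so far [(1, 4), (2, 5), (3, 5)]; region rows[0,8) x cols[4,6) = 8x2
Unfold 1 (reflect across v@6): 6 holes -> [(1, 4), (1, 7), (2, 5), (2, 6), (3, 5), (3, 6)]
Unfold 2 (reflect across v@4): 12 holes -> [(1, 0), (1, 3), (1, 4), (1, 7), (2, 1), (2, 2), (2, 5), (2, 6), (3, 1), (3, 2), (3, 5), (3, 6)]
Unfold 3 (reflect across h@8): 24 holes -> [(1, 0), (1, 3), (1, 4), (1, 7), (2, 1), (2, 2), (2, 5), (2, 6), (3, 1), (3, 2), (3, 5), (3, 6), (12, 1), (12, 2), (12, 5), (12, 6), (13, 1), (13, 2), (13, 5), (13, 6), (14, 0), (14, 3), (14, 4), (14, 7)]
Unfold 4 (reflect across h@16): 48 holes -> [(1, 0), (1, 3), (1, 4), (1, 7), (2, 1), (2, 2), (2, 5), (2, 6), (3, 1), (3, 2), (3, 5), (3, 6), (12, 1), (12, 2), (12, 5), (12, 6), (13, 1), (13, 2), (13, 5), (13, 6), (14, 0), (14, 3), (14, 4), (14, 7), (17, 0), (17, 3), (17, 4), (17, 7), (18, 1), (18, 2), (18, 5), (18, 6), (19, 1), (19, 2), (19, 5), (19, 6), (28, 1), (28, 2), (28, 5), (28, 6), (29, 1), (29, 2), (29, 5), (29, 6), (30, 0), (30, 3), (30, 4), (30, 7)]

Answer: 48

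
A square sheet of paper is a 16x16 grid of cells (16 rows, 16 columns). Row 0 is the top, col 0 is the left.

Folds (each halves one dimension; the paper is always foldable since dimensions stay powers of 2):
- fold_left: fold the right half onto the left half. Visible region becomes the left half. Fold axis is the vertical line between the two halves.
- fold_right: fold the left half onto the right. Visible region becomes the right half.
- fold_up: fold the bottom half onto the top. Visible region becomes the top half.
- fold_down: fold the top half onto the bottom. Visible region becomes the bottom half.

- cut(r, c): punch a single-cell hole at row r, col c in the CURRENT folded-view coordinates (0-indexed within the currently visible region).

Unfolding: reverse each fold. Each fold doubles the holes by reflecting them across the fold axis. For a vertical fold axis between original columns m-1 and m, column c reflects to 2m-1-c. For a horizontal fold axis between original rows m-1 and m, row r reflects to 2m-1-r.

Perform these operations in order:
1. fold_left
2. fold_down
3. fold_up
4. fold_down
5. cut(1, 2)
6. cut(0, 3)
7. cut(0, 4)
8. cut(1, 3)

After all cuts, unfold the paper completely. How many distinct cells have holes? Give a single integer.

Op 1 fold_left: fold axis v@8; visible region now rows[0,16) x cols[0,8) = 16x8
Op 2 fold_down: fold axis h@8; visible region now rows[8,16) x cols[0,8) = 8x8
Op 3 fold_up: fold axis h@12; visible region now rows[8,12) x cols[0,8) = 4x8
Op 4 fold_down: fold axis h@10; visible region now rows[10,12) x cols[0,8) = 2x8
Op 5 cut(1, 2): punch at orig (11,2); cuts so far [(11, 2)]; region rows[10,12) x cols[0,8) = 2x8
Op 6 cut(0, 3): punch at orig (10,3); cuts so far [(10, 3), (11, 2)]; region rows[10,12) x cols[0,8) = 2x8
Op 7 cut(0, 4): punch at orig (10,4); cuts so far [(10, 3), (10, 4), (11, 2)]; region rows[10,12) x cols[0,8) = 2x8
Op 8 cut(1, 3): punch at orig (11,3); cuts so far [(10, 3), (10, 4), (11, 2), (11, 3)]; region rows[10,12) x cols[0,8) = 2x8
Unfold 1 (reflect across h@10): 8 holes -> [(8, 2), (8, 3), (9, 3), (9, 4), (10, 3), (10, 4), (11, 2), (11, 3)]
Unfold 2 (reflect across h@12): 16 holes -> [(8, 2), (8, 3), (9, 3), (9, 4), (10, 3), (10, 4), (11, 2), (11, 3), (12, 2), (12, 3), (13, 3), (13, 4), (14, 3), (14, 4), (15, 2), (15, 3)]
Unfold 3 (reflect across h@8): 32 holes -> [(0, 2), (0, 3), (1, 3), (1, 4), (2, 3), (2, 4), (3, 2), (3, 3), (4, 2), (4, 3), (5, 3), (5, 4), (6, 3), (6, 4), (7, 2), (7, 3), (8, 2), (8, 3), (9, 3), (9, 4), (10, 3), (10, 4), (11, 2), (11, 3), (12, 2), (12, 3), (13, 3), (13, 4), (14, 3), (14, 4), (15, 2), (15, 3)]
Unfold 4 (reflect across v@8): 64 holes -> [(0, 2), (0, 3), (0, 12), (0, 13), (1, 3), (1, 4), (1, 11), (1, 12), (2, 3), (2, 4), (2, 11), (2, 12), (3, 2), (3, 3), (3, 12), (3, 13), (4, 2), (4, 3), (4, 12), (4, 13), (5, 3), (5, 4), (5, 11), (5, 12), (6, 3), (6, 4), (6, 11), (6, 12), (7, 2), (7, 3), (7, 12), (7, 13), (8, 2), (8, 3), (8, 12), (8, 13), (9, 3), (9, 4), (9, 11), (9, 12), (10, 3), (10, 4), (10, 11), (10, 12), (11, 2), (11, 3), (11, 12), (11, 13), (12, 2), (12, 3), (12, 12), (12, 13), (13, 3), (13, 4), (13, 11), (13, 12), (14, 3), (14, 4), (14, 11), (14, 12), (15, 2), (15, 3), (15, 12), (15, 13)]

Answer: 64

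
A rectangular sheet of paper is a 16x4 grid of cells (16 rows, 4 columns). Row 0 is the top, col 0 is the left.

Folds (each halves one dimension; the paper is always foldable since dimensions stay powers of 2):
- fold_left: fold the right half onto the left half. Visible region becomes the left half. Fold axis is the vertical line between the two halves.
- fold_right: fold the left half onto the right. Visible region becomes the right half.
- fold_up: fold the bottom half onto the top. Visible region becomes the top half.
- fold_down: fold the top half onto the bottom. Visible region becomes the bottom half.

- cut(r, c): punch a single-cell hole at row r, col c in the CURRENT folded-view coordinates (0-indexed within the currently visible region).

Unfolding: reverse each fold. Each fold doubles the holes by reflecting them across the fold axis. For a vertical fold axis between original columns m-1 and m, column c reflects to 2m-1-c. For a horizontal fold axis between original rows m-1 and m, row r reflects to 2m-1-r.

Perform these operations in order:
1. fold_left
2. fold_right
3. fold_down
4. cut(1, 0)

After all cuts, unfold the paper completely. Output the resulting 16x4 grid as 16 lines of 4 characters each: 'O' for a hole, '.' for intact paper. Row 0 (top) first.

Answer: ....
....
....
....
....
....
OOOO
....
....
OOOO
....
....
....
....
....
....

Derivation:
Op 1 fold_left: fold axis v@2; visible region now rows[0,16) x cols[0,2) = 16x2
Op 2 fold_right: fold axis v@1; visible region now rows[0,16) x cols[1,2) = 16x1
Op 3 fold_down: fold axis h@8; visible region now rows[8,16) x cols[1,2) = 8x1
Op 4 cut(1, 0): punch at orig (9,1); cuts so far [(9, 1)]; region rows[8,16) x cols[1,2) = 8x1
Unfold 1 (reflect across h@8): 2 holes -> [(6, 1), (9, 1)]
Unfold 2 (reflect across v@1): 4 holes -> [(6, 0), (6, 1), (9, 0), (9, 1)]
Unfold 3 (reflect across v@2): 8 holes -> [(6, 0), (6, 1), (6, 2), (6, 3), (9, 0), (9, 1), (9, 2), (9, 3)]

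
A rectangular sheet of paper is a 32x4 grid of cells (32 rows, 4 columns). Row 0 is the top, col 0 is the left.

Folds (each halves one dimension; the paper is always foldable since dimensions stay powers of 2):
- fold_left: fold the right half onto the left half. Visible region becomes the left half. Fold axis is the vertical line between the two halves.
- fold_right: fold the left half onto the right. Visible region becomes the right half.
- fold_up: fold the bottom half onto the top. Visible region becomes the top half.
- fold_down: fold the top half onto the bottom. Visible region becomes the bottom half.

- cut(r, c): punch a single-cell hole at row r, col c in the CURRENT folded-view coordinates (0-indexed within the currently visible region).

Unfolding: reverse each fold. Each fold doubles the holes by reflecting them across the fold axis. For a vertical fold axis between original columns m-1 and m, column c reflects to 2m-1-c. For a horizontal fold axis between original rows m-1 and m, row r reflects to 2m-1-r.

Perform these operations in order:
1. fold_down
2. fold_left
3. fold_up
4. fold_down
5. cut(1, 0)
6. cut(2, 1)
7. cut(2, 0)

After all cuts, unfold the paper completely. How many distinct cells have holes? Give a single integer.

Op 1 fold_down: fold axis h@16; visible region now rows[16,32) x cols[0,4) = 16x4
Op 2 fold_left: fold axis v@2; visible region now rows[16,32) x cols[0,2) = 16x2
Op 3 fold_up: fold axis h@24; visible region now rows[16,24) x cols[0,2) = 8x2
Op 4 fold_down: fold axis h@20; visible region now rows[20,24) x cols[0,2) = 4x2
Op 5 cut(1, 0): punch at orig (21,0); cuts so far [(21, 0)]; region rows[20,24) x cols[0,2) = 4x2
Op 6 cut(2, 1): punch at orig (22,1); cuts so far [(21, 0), (22, 1)]; region rows[20,24) x cols[0,2) = 4x2
Op 7 cut(2, 0): punch at orig (22,0); cuts so far [(21, 0), (22, 0), (22, 1)]; region rows[20,24) x cols[0,2) = 4x2
Unfold 1 (reflect across h@20): 6 holes -> [(17, 0), (17, 1), (18, 0), (21, 0), (22, 0), (22, 1)]
Unfold 2 (reflect across h@24): 12 holes -> [(17, 0), (17, 1), (18, 0), (21, 0), (22, 0), (22, 1), (25, 0), (25, 1), (26, 0), (29, 0), (30, 0), (30, 1)]
Unfold 3 (reflect across v@2): 24 holes -> [(17, 0), (17, 1), (17, 2), (17, 3), (18, 0), (18, 3), (21, 0), (21, 3), (22, 0), (22, 1), (22, 2), (22, 3), (25, 0), (25, 1), (25, 2), (25, 3), (26, 0), (26, 3), (29, 0), (29, 3), (30, 0), (30, 1), (30, 2), (30, 3)]
Unfold 4 (reflect across h@16): 48 holes -> [(1, 0), (1, 1), (1, 2), (1, 3), (2, 0), (2, 3), (5, 0), (5, 3), (6, 0), (6, 1), (6, 2), (6, 3), (9, 0), (9, 1), (9, 2), (9, 3), (10, 0), (10, 3), (13, 0), (13, 3), (14, 0), (14, 1), (14, 2), (14, 3), (17, 0), (17, 1), (17, 2), (17, 3), (18, 0), (18, 3), (21, 0), (21, 3), (22, 0), (22, 1), (22, 2), (22, 3), (25, 0), (25, 1), (25, 2), (25, 3), (26, 0), (26, 3), (29, 0), (29, 3), (30, 0), (30, 1), (30, 2), (30, 3)]

Answer: 48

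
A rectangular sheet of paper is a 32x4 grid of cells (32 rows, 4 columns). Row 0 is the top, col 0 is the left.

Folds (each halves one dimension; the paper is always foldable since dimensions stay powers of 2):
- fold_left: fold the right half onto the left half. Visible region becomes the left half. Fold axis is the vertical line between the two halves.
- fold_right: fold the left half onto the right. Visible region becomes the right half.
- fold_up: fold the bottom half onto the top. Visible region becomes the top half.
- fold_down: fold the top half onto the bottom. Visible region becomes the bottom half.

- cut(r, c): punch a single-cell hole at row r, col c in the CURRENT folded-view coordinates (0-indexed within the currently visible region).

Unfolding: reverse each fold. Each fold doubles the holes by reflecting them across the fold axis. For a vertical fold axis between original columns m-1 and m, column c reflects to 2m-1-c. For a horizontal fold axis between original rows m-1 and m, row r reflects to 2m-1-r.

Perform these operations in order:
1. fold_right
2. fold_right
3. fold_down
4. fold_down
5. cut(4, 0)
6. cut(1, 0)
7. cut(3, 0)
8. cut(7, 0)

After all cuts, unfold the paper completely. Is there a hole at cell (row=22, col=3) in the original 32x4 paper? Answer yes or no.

Answer: yes

Derivation:
Op 1 fold_right: fold axis v@2; visible region now rows[0,32) x cols[2,4) = 32x2
Op 2 fold_right: fold axis v@3; visible region now rows[0,32) x cols[3,4) = 32x1
Op 3 fold_down: fold axis h@16; visible region now rows[16,32) x cols[3,4) = 16x1
Op 4 fold_down: fold axis h@24; visible region now rows[24,32) x cols[3,4) = 8x1
Op 5 cut(4, 0): punch at orig (28,3); cuts so far [(28, 3)]; region rows[24,32) x cols[3,4) = 8x1
Op 6 cut(1, 0): punch at orig (25,3); cuts so far [(25, 3), (28, 3)]; region rows[24,32) x cols[3,4) = 8x1
Op 7 cut(3, 0): punch at orig (27,3); cuts so far [(25, 3), (27, 3), (28, 3)]; region rows[24,32) x cols[3,4) = 8x1
Op 8 cut(7, 0): punch at orig (31,3); cuts so far [(25, 3), (27, 3), (28, 3), (31, 3)]; region rows[24,32) x cols[3,4) = 8x1
Unfold 1 (reflect across h@24): 8 holes -> [(16, 3), (19, 3), (20, 3), (22, 3), (25, 3), (27, 3), (28, 3), (31, 3)]
Unfold 2 (reflect across h@16): 16 holes -> [(0, 3), (3, 3), (4, 3), (6, 3), (9, 3), (11, 3), (12, 3), (15, 3), (16, 3), (19, 3), (20, 3), (22, 3), (25, 3), (27, 3), (28, 3), (31, 3)]
Unfold 3 (reflect across v@3): 32 holes -> [(0, 2), (0, 3), (3, 2), (3, 3), (4, 2), (4, 3), (6, 2), (6, 3), (9, 2), (9, 3), (11, 2), (11, 3), (12, 2), (12, 3), (15, 2), (15, 3), (16, 2), (16, 3), (19, 2), (19, 3), (20, 2), (20, 3), (22, 2), (22, 3), (25, 2), (25, 3), (27, 2), (27, 3), (28, 2), (28, 3), (31, 2), (31, 3)]
Unfold 4 (reflect across v@2): 64 holes -> [(0, 0), (0, 1), (0, 2), (0, 3), (3, 0), (3, 1), (3, 2), (3, 3), (4, 0), (4, 1), (4, 2), (4, 3), (6, 0), (6, 1), (6, 2), (6, 3), (9, 0), (9, 1), (9, 2), (9, 3), (11, 0), (11, 1), (11, 2), (11, 3), (12, 0), (12, 1), (12, 2), (12, 3), (15, 0), (15, 1), (15, 2), (15, 3), (16, 0), (16, 1), (16, 2), (16, 3), (19, 0), (19, 1), (19, 2), (19, 3), (20, 0), (20, 1), (20, 2), (20, 3), (22, 0), (22, 1), (22, 2), (22, 3), (25, 0), (25, 1), (25, 2), (25, 3), (27, 0), (27, 1), (27, 2), (27, 3), (28, 0), (28, 1), (28, 2), (28, 3), (31, 0), (31, 1), (31, 2), (31, 3)]
Holes: [(0, 0), (0, 1), (0, 2), (0, 3), (3, 0), (3, 1), (3, 2), (3, 3), (4, 0), (4, 1), (4, 2), (4, 3), (6, 0), (6, 1), (6, 2), (6, 3), (9, 0), (9, 1), (9, 2), (9, 3), (11, 0), (11, 1), (11, 2), (11, 3), (12, 0), (12, 1), (12, 2), (12, 3), (15, 0), (15, 1), (15, 2), (15, 3), (16, 0), (16, 1), (16, 2), (16, 3), (19, 0), (19, 1), (19, 2), (19, 3), (20, 0), (20, 1), (20, 2), (20, 3), (22, 0), (22, 1), (22, 2), (22, 3), (25, 0), (25, 1), (25, 2), (25, 3), (27, 0), (27, 1), (27, 2), (27, 3), (28, 0), (28, 1), (28, 2), (28, 3), (31, 0), (31, 1), (31, 2), (31, 3)]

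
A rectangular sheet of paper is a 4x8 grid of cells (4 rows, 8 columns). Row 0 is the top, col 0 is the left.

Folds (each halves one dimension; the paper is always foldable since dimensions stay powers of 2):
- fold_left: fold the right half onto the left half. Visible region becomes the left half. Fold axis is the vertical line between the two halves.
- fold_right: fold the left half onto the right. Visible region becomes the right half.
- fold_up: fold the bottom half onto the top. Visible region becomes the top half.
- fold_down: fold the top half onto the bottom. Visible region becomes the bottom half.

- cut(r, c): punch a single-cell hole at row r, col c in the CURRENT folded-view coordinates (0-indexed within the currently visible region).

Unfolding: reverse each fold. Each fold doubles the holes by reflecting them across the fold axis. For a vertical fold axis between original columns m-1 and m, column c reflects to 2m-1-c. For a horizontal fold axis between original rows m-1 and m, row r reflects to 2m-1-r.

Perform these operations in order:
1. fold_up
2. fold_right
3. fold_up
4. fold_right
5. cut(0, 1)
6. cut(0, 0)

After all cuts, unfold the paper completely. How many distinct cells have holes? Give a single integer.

Op 1 fold_up: fold axis h@2; visible region now rows[0,2) x cols[0,8) = 2x8
Op 2 fold_right: fold axis v@4; visible region now rows[0,2) x cols[4,8) = 2x4
Op 3 fold_up: fold axis h@1; visible region now rows[0,1) x cols[4,8) = 1x4
Op 4 fold_right: fold axis v@6; visible region now rows[0,1) x cols[6,8) = 1x2
Op 5 cut(0, 1): punch at orig (0,7); cuts so far [(0, 7)]; region rows[0,1) x cols[6,8) = 1x2
Op 6 cut(0, 0): punch at orig (0,6); cuts so far [(0, 6), (0, 7)]; region rows[0,1) x cols[6,8) = 1x2
Unfold 1 (reflect across v@6): 4 holes -> [(0, 4), (0, 5), (0, 6), (0, 7)]
Unfold 2 (reflect across h@1): 8 holes -> [(0, 4), (0, 5), (0, 6), (0, 7), (1, 4), (1, 5), (1, 6), (1, 7)]
Unfold 3 (reflect across v@4): 16 holes -> [(0, 0), (0, 1), (0, 2), (0, 3), (0, 4), (0, 5), (0, 6), (0, 7), (1, 0), (1, 1), (1, 2), (1, 3), (1, 4), (1, 5), (1, 6), (1, 7)]
Unfold 4 (reflect across h@2): 32 holes -> [(0, 0), (0, 1), (0, 2), (0, 3), (0, 4), (0, 5), (0, 6), (0, 7), (1, 0), (1, 1), (1, 2), (1, 3), (1, 4), (1, 5), (1, 6), (1, 7), (2, 0), (2, 1), (2, 2), (2, 3), (2, 4), (2, 5), (2, 6), (2, 7), (3, 0), (3, 1), (3, 2), (3, 3), (3, 4), (3, 5), (3, 6), (3, 7)]

Answer: 32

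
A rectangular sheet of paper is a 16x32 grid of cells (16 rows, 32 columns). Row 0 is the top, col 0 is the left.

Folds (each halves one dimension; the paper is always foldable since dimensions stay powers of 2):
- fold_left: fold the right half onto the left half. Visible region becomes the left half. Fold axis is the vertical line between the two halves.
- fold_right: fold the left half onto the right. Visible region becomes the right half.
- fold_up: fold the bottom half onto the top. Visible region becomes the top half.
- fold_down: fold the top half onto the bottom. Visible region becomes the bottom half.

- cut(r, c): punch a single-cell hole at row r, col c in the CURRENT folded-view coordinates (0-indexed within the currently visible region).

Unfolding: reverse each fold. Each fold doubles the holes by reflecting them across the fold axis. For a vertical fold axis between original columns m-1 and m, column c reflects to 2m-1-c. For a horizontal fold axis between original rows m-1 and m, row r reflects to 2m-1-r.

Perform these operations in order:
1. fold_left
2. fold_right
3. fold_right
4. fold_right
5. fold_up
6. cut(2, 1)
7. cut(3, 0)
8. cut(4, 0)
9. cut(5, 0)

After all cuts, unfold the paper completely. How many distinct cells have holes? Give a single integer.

Op 1 fold_left: fold axis v@16; visible region now rows[0,16) x cols[0,16) = 16x16
Op 2 fold_right: fold axis v@8; visible region now rows[0,16) x cols[8,16) = 16x8
Op 3 fold_right: fold axis v@12; visible region now rows[0,16) x cols[12,16) = 16x4
Op 4 fold_right: fold axis v@14; visible region now rows[0,16) x cols[14,16) = 16x2
Op 5 fold_up: fold axis h@8; visible region now rows[0,8) x cols[14,16) = 8x2
Op 6 cut(2, 1): punch at orig (2,15); cuts so far [(2, 15)]; region rows[0,8) x cols[14,16) = 8x2
Op 7 cut(3, 0): punch at orig (3,14); cuts so far [(2, 15), (3, 14)]; region rows[0,8) x cols[14,16) = 8x2
Op 8 cut(4, 0): punch at orig (4,14); cuts so far [(2, 15), (3, 14), (4, 14)]; region rows[0,8) x cols[14,16) = 8x2
Op 9 cut(5, 0): punch at orig (5,14); cuts so far [(2, 15), (3, 14), (4, 14), (5, 14)]; region rows[0,8) x cols[14,16) = 8x2
Unfold 1 (reflect across h@8): 8 holes -> [(2, 15), (3, 14), (4, 14), (5, 14), (10, 14), (11, 14), (12, 14), (13, 15)]
Unfold 2 (reflect across v@14): 16 holes -> [(2, 12), (2, 15), (3, 13), (3, 14), (4, 13), (4, 14), (5, 13), (5, 14), (10, 13), (10, 14), (11, 13), (11, 14), (12, 13), (12, 14), (13, 12), (13, 15)]
Unfold 3 (reflect across v@12): 32 holes -> [(2, 8), (2, 11), (2, 12), (2, 15), (3, 9), (3, 10), (3, 13), (3, 14), (4, 9), (4, 10), (4, 13), (4, 14), (5, 9), (5, 10), (5, 13), (5, 14), (10, 9), (10, 10), (10, 13), (10, 14), (11, 9), (11, 10), (11, 13), (11, 14), (12, 9), (12, 10), (12, 13), (12, 14), (13, 8), (13, 11), (13, 12), (13, 15)]
Unfold 4 (reflect across v@8): 64 holes -> [(2, 0), (2, 3), (2, 4), (2, 7), (2, 8), (2, 11), (2, 12), (2, 15), (3, 1), (3, 2), (3, 5), (3, 6), (3, 9), (3, 10), (3, 13), (3, 14), (4, 1), (4, 2), (4, 5), (4, 6), (4, 9), (4, 10), (4, 13), (4, 14), (5, 1), (5, 2), (5, 5), (5, 6), (5, 9), (5, 10), (5, 13), (5, 14), (10, 1), (10, 2), (10, 5), (10, 6), (10, 9), (10, 10), (10, 13), (10, 14), (11, 1), (11, 2), (11, 5), (11, 6), (11, 9), (11, 10), (11, 13), (11, 14), (12, 1), (12, 2), (12, 5), (12, 6), (12, 9), (12, 10), (12, 13), (12, 14), (13, 0), (13, 3), (13, 4), (13, 7), (13, 8), (13, 11), (13, 12), (13, 15)]
Unfold 5 (reflect across v@16): 128 holes -> [(2, 0), (2, 3), (2, 4), (2, 7), (2, 8), (2, 11), (2, 12), (2, 15), (2, 16), (2, 19), (2, 20), (2, 23), (2, 24), (2, 27), (2, 28), (2, 31), (3, 1), (3, 2), (3, 5), (3, 6), (3, 9), (3, 10), (3, 13), (3, 14), (3, 17), (3, 18), (3, 21), (3, 22), (3, 25), (3, 26), (3, 29), (3, 30), (4, 1), (4, 2), (4, 5), (4, 6), (4, 9), (4, 10), (4, 13), (4, 14), (4, 17), (4, 18), (4, 21), (4, 22), (4, 25), (4, 26), (4, 29), (4, 30), (5, 1), (5, 2), (5, 5), (5, 6), (5, 9), (5, 10), (5, 13), (5, 14), (5, 17), (5, 18), (5, 21), (5, 22), (5, 25), (5, 26), (5, 29), (5, 30), (10, 1), (10, 2), (10, 5), (10, 6), (10, 9), (10, 10), (10, 13), (10, 14), (10, 17), (10, 18), (10, 21), (10, 22), (10, 25), (10, 26), (10, 29), (10, 30), (11, 1), (11, 2), (11, 5), (11, 6), (11, 9), (11, 10), (11, 13), (11, 14), (11, 17), (11, 18), (11, 21), (11, 22), (11, 25), (11, 26), (11, 29), (11, 30), (12, 1), (12, 2), (12, 5), (12, 6), (12, 9), (12, 10), (12, 13), (12, 14), (12, 17), (12, 18), (12, 21), (12, 22), (12, 25), (12, 26), (12, 29), (12, 30), (13, 0), (13, 3), (13, 4), (13, 7), (13, 8), (13, 11), (13, 12), (13, 15), (13, 16), (13, 19), (13, 20), (13, 23), (13, 24), (13, 27), (13, 28), (13, 31)]

Answer: 128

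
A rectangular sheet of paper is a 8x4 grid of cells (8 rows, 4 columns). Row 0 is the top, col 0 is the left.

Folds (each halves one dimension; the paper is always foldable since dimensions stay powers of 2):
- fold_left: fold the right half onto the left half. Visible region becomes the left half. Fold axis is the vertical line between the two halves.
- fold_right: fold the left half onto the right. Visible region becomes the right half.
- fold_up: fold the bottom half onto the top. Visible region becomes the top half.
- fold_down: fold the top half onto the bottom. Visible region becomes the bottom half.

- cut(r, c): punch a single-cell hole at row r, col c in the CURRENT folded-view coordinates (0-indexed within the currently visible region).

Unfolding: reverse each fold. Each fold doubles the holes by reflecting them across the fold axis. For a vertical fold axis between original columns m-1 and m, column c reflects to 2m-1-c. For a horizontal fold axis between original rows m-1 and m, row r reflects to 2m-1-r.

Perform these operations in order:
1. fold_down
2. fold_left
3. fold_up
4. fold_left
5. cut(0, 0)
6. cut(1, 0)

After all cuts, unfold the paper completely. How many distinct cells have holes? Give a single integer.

Answer: 32

Derivation:
Op 1 fold_down: fold axis h@4; visible region now rows[4,8) x cols[0,4) = 4x4
Op 2 fold_left: fold axis v@2; visible region now rows[4,8) x cols[0,2) = 4x2
Op 3 fold_up: fold axis h@6; visible region now rows[4,6) x cols[0,2) = 2x2
Op 4 fold_left: fold axis v@1; visible region now rows[4,6) x cols[0,1) = 2x1
Op 5 cut(0, 0): punch at orig (4,0); cuts so far [(4, 0)]; region rows[4,6) x cols[0,1) = 2x1
Op 6 cut(1, 0): punch at orig (5,0); cuts so far [(4, 0), (5, 0)]; region rows[4,6) x cols[0,1) = 2x1
Unfold 1 (reflect across v@1): 4 holes -> [(4, 0), (4, 1), (5, 0), (5, 1)]
Unfold 2 (reflect across h@6): 8 holes -> [(4, 0), (4, 1), (5, 0), (5, 1), (6, 0), (6, 1), (7, 0), (7, 1)]
Unfold 3 (reflect across v@2): 16 holes -> [(4, 0), (4, 1), (4, 2), (4, 3), (5, 0), (5, 1), (5, 2), (5, 3), (6, 0), (6, 1), (6, 2), (6, 3), (7, 0), (7, 1), (7, 2), (7, 3)]
Unfold 4 (reflect across h@4): 32 holes -> [(0, 0), (0, 1), (0, 2), (0, 3), (1, 0), (1, 1), (1, 2), (1, 3), (2, 0), (2, 1), (2, 2), (2, 3), (3, 0), (3, 1), (3, 2), (3, 3), (4, 0), (4, 1), (4, 2), (4, 3), (5, 0), (5, 1), (5, 2), (5, 3), (6, 0), (6, 1), (6, 2), (6, 3), (7, 0), (7, 1), (7, 2), (7, 3)]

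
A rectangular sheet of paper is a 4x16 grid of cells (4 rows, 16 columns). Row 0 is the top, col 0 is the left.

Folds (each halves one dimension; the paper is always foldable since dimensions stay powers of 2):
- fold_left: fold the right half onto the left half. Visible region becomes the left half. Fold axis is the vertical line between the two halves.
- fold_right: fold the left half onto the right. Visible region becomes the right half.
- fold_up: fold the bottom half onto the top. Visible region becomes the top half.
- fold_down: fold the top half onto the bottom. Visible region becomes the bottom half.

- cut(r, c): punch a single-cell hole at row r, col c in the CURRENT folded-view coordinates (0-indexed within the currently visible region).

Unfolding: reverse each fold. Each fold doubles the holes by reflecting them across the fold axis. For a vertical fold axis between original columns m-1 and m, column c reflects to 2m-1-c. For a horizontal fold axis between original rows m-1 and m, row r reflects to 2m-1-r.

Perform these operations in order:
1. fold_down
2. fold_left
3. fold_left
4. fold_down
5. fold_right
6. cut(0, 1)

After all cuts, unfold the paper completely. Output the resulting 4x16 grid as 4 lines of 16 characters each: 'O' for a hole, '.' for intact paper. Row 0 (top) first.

Answer: O..OO..OO..OO..O
O..OO..OO..OO..O
O..OO..OO..OO..O
O..OO..OO..OO..O

Derivation:
Op 1 fold_down: fold axis h@2; visible region now rows[2,4) x cols[0,16) = 2x16
Op 2 fold_left: fold axis v@8; visible region now rows[2,4) x cols[0,8) = 2x8
Op 3 fold_left: fold axis v@4; visible region now rows[2,4) x cols[0,4) = 2x4
Op 4 fold_down: fold axis h@3; visible region now rows[3,4) x cols[0,4) = 1x4
Op 5 fold_right: fold axis v@2; visible region now rows[3,4) x cols[2,4) = 1x2
Op 6 cut(0, 1): punch at orig (3,3); cuts so far [(3, 3)]; region rows[3,4) x cols[2,4) = 1x2
Unfold 1 (reflect across v@2): 2 holes -> [(3, 0), (3, 3)]
Unfold 2 (reflect across h@3): 4 holes -> [(2, 0), (2, 3), (3, 0), (3, 3)]
Unfold 3 (reflect across v@4): 8 holes -> [(2, 0), (2, 3), (2, 4), (2, 7), (3, 0), (3, 3), (3, 4), (3, 7)]
Unfold 4 (reflect across v@8): 16 holes -> [(2, 0), (2, 3), (2, 4), (2, 7), (2, 8), (2, 11), (2, 12), (2, 15), (3, 0), (3, 3), (3, 4), (3, 7), (3, 8), (3, 11), (3, 12), (3, 15)]
Unfold 5 (reflect across h@2): 32 holes -> [(0, 0), (0, 3), (0, 4), (0, 7), (0, 8), (0, 11), (0, 12), (0, 15), (1, 0), (1, 3), (1, 4), (1, 7), (1, 8), (1, 11), (1, 12), (1, 15), (2, 0), (2, 3), (2, 4), (2, 7), (2, 8), (2, 11), (2, 12), (2, 15), (3, 0), (3, 3), (3, 4), (3, 7), (3, 8), (3, 11), (3, 12), (3, 15)]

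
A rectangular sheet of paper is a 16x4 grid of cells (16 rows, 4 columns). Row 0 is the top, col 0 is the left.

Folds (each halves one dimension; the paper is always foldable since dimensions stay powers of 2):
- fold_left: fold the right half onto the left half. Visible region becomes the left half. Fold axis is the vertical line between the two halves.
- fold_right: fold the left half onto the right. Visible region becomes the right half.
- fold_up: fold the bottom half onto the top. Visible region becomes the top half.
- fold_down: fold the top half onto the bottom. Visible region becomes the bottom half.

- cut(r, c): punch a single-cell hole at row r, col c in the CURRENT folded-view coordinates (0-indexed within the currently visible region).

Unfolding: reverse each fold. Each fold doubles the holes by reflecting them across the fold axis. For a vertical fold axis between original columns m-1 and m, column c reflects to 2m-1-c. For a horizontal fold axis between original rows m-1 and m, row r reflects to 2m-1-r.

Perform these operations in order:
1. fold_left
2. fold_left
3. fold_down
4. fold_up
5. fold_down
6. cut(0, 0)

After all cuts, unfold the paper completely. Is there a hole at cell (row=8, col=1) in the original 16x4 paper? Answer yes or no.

Answer: no

Derivation:
Op 1 fold_left: fold axis v@2; visible region now rows[0,16) x cols[0,2) = 16x2
Op 2 fold_left: fold axis v@1; visible region now rows[0,16) x cols[0,1) = 16x1
Op 3 fold_down: fold axis h@8; visible region now rows[8,16) x cols[0,1) = 8x1
Op 4 fold_up: fold axis h@12; visible region now rows[8,12) x cols[0,1) = 4x1
Op 5 fold_down: fold axis h@10; visible region now rows[10,12) x cols[0,1) = 2x1
Op 6 cut(0, 0): punch at orig (10,0); cuts so far [(10, 0)]; region rows[10,12) x cols[0,1) = 2x1
Unfold 1 (reflect across h@10): 2 holes -> [(9, 0), (10, 0)]
Unfold 2 (reflect across h@12): 4 holes -> [(9, 0), (10, 0), (13, 0), (14, 0)]
Unfold 3 (reflect across h@8): 8 holes -> [(1, 0), (2, 0), (5, 0), (6, 0), (9, 0), (10, 0), (13, 0), (14, 0)]
Unfold 4 (reflect across v@1): 16 holes -> [(1, 0), (1, 1), (2, 0), (2, 1), (5, 0), (5, 1), (6, 0), (6, 1), (9, 0), (9, 1), (10, 0), (10, 1), (13, 0), (13, 1), (14, 0), (14, 1)]
Unfold 5 (reflect across v@2): 32 holes -> [(1, 0), (1, 1), (1, 2), (1, 3), (2, 0), (2, 1), (2, 2), (2, 3), (5, 0), (5, 1), (5, 2), (5, 3), (6, 0), (6, 1), (6, 2), (6, 3), (9, 0), (9, 1), (9, 2), (9, 3), (10, 0), (10, 1), (10, 2), (10, 3), (13, 0), (13, 1), (13, 2), (13, 3), (14, 0), (14, 1), (14, 2), (14, 3)]
Holes: [(1, 0), (1, 1), (1, 2), (1, 3), (2, 0), (2, 1), (2, 2), (2, 3), (5, 0), (5, 1), (5, 2), (5, 3), (6, 0), (6, 1), (6, 2), (6, 3), (9, 0), (9, 1), (9, 2), (9, 3), (10, 0), (10, 1), (10, 2), (10, 3), (13, 0), (13, 1), (13, 2), (13, 3), (14, 0), (14, 1), (14, 2), (14, 3)]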